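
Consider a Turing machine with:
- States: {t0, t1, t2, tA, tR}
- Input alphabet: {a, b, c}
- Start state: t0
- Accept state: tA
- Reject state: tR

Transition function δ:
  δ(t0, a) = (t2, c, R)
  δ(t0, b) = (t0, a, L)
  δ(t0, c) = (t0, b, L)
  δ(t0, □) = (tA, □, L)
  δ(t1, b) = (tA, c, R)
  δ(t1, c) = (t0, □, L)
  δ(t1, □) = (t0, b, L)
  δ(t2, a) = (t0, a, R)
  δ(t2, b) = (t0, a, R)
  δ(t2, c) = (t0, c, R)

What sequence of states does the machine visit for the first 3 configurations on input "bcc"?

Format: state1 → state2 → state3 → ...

Execution trace:
Initial: [t0]bcc
Step 1: δ(t0, b) = (t0, a, L) → [t0]□acc
Step 2: δ(t0, □) = (tA, □, L) → [tA]□□acc

The machine reaches the accept state tA and halts.

State sequence: t0 → t0 → tA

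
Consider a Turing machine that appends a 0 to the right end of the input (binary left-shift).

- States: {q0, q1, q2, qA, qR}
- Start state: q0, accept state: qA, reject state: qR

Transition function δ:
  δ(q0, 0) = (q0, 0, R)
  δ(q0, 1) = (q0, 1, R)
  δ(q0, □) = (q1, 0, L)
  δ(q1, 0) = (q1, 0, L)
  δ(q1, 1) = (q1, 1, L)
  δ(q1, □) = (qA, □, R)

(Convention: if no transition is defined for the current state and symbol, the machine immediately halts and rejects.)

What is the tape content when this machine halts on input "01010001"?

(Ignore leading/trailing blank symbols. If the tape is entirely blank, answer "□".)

Execution trace:
Initial: [q0]01010001
Step 1: δ(q0, 0) = (q0, 0, R) → 0[q0]1010001
Step 2: δ(q0, 1) = (q0, 1, R) → 01[q0]010001
Step 3: δ(q0, 0) = (q0, 0, R) → 010[q0]10001
Step 4: δ(q0, 1) = (q0, 1, R) → 0101[q0]0001
Step 5: δ(q0, 0) = (q0, 0, R) → 01010[q0]001
Step 6: δ(q0, 0) = (q0, 0, R) → 010100[q0]01
Step 7: δ(q0, 0) = (q0, 0, R) → 0101000[q0]1
Step 8: δ(q0, 1) = (q0, 1, R) → 01010001[q0]□
Step 9: δ(q0, □) = (q1, 0, L) → 0101000[q1]10
Step 10: δ(q1, 1) = (q1, 1, L) → 010100[q1]010
Step 11: δ(q1, 0) = (q1, 0, L) → 01010[q1]0010
Step 12: δ(q1, 0) = (q1, 0, L) → 0101[q1]00010
Step 13: δ(q1, 0) = (q1, 0, L) → 010[q1]100010
Step 14: δ(q1, 1) = (q1, 1, L) → 01[q1]0100010
Step 15: δ(q1, 0) = (q1, 0, L) → 0[q1]10100010
Step 16: δ(q1, 1) = (q1, 1, L) → [q1]010100010
Step 17: δ(q1, 0) = (q1, 0, L) → [q1]□010100010
Step 18: δ(q1, □) = (qA, □, R) → □[qA]010100010

The machine reaches the accept state qA and halts.

Final tape (ignoring leading/trailing blanks): 010100010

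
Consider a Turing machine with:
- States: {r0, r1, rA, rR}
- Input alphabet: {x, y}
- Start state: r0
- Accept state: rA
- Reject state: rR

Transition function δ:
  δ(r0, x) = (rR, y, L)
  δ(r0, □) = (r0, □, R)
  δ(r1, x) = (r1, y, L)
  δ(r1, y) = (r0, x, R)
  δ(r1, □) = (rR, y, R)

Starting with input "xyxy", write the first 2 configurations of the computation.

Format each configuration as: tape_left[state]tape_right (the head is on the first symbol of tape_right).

Transitions applied:
Step 1: δ(r0, x) = (rR, y, L)

The first 2 configurations are:
[r0]xyxy ⊢ [rR]□yyxy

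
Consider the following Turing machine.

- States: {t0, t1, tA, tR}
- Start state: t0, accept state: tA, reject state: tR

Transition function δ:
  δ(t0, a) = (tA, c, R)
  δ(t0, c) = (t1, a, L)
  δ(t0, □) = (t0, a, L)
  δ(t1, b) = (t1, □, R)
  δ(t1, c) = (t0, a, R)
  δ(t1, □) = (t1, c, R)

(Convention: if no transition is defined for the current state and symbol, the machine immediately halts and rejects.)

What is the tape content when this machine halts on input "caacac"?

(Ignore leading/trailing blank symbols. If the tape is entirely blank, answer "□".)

Execution trace:
Initial: [t0]caacac
Step 1: δ(t0, c) = (t1, a, L) → [t1]□aaacac
Step 2: δ(t1, □) = (t1, c, R) → c[t1]aaacac

No transition is defined for δ(t1, a). By convention the machine halts and rejects.

Final tape (ignoring leading/trailing blanks): caaacac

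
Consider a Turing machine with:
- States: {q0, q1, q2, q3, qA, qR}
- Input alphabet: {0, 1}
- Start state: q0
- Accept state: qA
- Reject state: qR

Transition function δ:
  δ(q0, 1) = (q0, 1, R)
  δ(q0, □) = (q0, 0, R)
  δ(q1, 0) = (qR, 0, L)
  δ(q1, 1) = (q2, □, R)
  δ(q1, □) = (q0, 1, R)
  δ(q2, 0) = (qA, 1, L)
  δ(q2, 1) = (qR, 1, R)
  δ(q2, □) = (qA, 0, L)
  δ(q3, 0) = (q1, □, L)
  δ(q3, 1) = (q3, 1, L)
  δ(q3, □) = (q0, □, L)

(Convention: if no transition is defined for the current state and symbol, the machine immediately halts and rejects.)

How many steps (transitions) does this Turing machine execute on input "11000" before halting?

Execution trace:
Initial: [q0]11000
Step 1: δ(q0, 1) = (q0, 1, R) → 1[q0]1000
Step 2: δ(q0, 1) = (q0, 1, R) → 11[q0]000

No transition is defined for δ(q0, 0). By convention the machine halts and rejects.

The machine executed 2 steps before halting.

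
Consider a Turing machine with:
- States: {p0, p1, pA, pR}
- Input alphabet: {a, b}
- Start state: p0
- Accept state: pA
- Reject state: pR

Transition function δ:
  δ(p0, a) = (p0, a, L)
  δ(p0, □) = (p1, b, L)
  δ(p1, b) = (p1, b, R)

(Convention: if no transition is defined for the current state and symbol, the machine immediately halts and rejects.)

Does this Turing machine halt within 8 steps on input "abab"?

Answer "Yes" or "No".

Execution trace:
Initial: [p0]abab
Step 1: δ(p0, a) = (p0, a, L) → [p0]□abab
Step 2: δ(p0, □) = (p1, b, L) → [p1]□babab

No transition is defined for δ(p1, □). By convention the machine halts and rejects.
The machine halted after 2 steps (within the 8-step bound).

Answer: Yes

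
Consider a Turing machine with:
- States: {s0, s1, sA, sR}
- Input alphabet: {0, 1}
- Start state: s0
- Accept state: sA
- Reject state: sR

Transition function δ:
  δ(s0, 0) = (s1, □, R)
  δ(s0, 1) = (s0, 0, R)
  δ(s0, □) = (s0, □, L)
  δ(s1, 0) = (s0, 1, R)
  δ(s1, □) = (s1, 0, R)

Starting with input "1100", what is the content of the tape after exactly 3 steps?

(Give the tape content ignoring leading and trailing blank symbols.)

Execution trace:
Initial: [s0]1100
Step 1: δ(s0, 1) = (s0, 0, R) → 0[s0]100
Step 2: δ(s0, 1) = (s0, 0, R) → 00[s0]00
Step 3: δ(s0, 0) = (s1, □, R) → 00□[s1]0

After 3 steps, the tape (ignoring leading/trailing blanks) is: 00□0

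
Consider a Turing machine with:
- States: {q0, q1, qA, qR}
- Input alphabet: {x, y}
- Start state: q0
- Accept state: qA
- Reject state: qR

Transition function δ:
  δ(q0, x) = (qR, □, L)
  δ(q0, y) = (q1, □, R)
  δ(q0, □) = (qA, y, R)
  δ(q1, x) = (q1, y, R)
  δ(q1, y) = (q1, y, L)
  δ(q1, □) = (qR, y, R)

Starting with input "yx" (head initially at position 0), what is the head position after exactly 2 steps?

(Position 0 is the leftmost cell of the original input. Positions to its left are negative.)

Execution trace (head position shown):
Step 0: [q0]yx  (head at position 0)
Step 1: move right → □[q1]x  (head at position 1)
Step 2: move right → □y[q1]□  (head at position 2)

After 2 steps, the head is at position 2.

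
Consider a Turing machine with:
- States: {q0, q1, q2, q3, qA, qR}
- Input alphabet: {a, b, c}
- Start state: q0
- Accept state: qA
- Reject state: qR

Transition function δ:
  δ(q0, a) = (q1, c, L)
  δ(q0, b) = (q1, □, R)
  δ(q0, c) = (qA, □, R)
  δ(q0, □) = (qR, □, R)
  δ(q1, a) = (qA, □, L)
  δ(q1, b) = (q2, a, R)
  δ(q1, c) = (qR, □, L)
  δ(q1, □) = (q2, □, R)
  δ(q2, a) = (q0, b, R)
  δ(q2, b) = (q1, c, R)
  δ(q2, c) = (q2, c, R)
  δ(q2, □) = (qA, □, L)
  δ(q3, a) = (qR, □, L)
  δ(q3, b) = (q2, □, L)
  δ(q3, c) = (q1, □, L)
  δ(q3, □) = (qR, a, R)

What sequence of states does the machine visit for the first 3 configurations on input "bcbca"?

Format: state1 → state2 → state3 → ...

Execution trace:
Initial: [q0]bcbca
Step 1: δ(q0, b) = (q1, □, R) → □[q1]cbca
Step 2: δ(q1, c) = (qR, □, L) → [qR]□□bca

The machine reaches the reject state qR and halts.

State sequence: q0 → q1 → qR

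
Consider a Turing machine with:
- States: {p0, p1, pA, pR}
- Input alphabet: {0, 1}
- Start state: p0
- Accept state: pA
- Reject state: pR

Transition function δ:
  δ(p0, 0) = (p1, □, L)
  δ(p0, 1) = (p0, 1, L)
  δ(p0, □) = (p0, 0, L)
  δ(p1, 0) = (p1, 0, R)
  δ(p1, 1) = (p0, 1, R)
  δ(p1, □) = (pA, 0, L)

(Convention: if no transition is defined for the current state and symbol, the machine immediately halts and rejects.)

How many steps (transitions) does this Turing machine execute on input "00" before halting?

Execution trace:
Initial: [p0]00
Step 1: δ(p0, 0) = (p1, □, L) → [p1]□□0
Step 2: δ(p1, □) = (pA, 0, L) → [pA]□0□0

The machine reaches the accept state pA and halts.

The machine executed 2 steps before halting.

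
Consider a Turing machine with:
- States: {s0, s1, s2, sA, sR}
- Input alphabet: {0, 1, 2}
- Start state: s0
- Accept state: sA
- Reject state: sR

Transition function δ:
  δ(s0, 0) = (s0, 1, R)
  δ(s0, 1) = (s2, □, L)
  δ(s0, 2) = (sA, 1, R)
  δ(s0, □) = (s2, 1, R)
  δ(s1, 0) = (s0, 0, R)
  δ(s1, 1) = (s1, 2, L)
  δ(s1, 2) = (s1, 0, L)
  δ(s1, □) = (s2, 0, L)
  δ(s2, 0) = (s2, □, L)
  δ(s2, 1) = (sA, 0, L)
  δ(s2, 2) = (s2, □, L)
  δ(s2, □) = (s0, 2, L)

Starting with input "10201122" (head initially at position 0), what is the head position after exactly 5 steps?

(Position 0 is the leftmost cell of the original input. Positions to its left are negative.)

Execution trace (head position shown):
Step 0: [s0]10201122  (head at position 0)
Step 1: move left → [s2]□□0201122  (head at position -1)
Step 2: move left → [s0]□2□0201122  (head at position -2)
Step 3: move right → 1[s2]2□0201122  (head at position -1)
Step 4: move left → [s2]1□□0201122  (head at position -2)
Step 5: move left → [sA]□0□□0201122  (head at position -3)

After 5 steps, the head is at position -3.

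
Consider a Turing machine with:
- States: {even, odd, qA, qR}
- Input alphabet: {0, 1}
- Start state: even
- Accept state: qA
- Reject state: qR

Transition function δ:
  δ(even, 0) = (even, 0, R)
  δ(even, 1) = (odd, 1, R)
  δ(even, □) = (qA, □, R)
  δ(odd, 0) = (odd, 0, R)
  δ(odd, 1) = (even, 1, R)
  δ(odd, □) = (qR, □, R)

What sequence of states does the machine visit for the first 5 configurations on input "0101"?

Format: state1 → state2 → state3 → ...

Execution trace:
Initial: [even]0101
Step 1: δ(even, 0) = (even, 0, R) → 0[even]101
Step 2: δ(even, 1) = (odd, 1, R) → 01[odd]01
Step 3: δ(odd, 0) = (odd, 0, R) → 010[odd]1
Step 4: δ(odd, 1) = (even, 1, R) → 0101[even]□

State sequence: even → even → odd → odd → even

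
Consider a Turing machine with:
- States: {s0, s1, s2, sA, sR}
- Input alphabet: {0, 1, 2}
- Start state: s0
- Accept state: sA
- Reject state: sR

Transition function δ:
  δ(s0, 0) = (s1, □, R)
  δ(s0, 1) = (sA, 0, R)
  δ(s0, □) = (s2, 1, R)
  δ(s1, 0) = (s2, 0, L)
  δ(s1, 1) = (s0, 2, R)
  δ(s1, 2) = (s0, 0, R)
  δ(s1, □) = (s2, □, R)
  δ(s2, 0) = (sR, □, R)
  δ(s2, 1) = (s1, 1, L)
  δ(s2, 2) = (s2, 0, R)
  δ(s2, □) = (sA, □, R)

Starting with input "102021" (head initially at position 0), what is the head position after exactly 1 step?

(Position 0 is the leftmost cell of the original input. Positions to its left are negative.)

Execution trace (head position shown):
Step 0: [s0]102021  (head at position 0)
Step 1: move right → 0[sA]02021  (head at position 1)

After 1 step, the head is at position 1.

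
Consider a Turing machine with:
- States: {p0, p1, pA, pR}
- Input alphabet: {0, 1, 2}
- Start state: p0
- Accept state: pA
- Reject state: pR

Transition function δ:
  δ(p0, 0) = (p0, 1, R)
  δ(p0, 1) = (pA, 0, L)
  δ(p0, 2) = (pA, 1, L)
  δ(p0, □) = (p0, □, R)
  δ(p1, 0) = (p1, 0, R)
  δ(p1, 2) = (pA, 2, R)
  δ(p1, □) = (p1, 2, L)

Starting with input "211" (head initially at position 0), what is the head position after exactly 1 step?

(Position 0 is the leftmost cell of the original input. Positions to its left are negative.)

Execution trace (head position shown):
Step 0: [p0]211  (head at position 0)
Step 1: move left → [pA]□111  (head at position -1)

After 1 step, the head is at position -1.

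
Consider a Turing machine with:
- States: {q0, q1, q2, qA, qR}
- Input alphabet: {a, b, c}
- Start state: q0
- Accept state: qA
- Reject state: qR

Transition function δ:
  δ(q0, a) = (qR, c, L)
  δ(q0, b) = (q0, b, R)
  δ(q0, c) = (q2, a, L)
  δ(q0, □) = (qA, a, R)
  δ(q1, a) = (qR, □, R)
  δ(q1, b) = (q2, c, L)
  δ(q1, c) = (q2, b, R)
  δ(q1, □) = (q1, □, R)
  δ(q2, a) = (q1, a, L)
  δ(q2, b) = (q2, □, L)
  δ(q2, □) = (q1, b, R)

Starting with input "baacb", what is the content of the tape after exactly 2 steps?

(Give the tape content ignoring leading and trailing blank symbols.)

Execution trace:
Initial: [q0]baacb
Step 1: δ(q0, b) = (q0, b, R) → b[q0]aacb
Step 2: δ(q0, a) = (qR, c, L) → [qR]bcacb

The machine reaches the reject state qR and halts.

After 2 steps, the tape (ignoring leading/trailing blanks) is: bcacb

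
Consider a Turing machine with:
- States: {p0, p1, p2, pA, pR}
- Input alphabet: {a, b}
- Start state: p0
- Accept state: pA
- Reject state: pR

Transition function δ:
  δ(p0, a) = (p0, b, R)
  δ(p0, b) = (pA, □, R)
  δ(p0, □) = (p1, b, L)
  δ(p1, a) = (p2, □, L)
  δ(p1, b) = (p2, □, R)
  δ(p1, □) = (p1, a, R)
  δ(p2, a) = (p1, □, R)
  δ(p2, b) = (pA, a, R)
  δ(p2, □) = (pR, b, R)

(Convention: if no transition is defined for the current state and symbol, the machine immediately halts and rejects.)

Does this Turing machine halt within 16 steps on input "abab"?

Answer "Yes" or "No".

Execution trace:
Initial: [p0]abab
Step 1: δ(p0, a) = (p0, b, R) → b[p0]bab
Step 2: δ(p0, b) = (pA, □, R) → b□[pA]ab

The machine reaches the accept state pA and halts.
The machine halted after 2 steps (within the 16-step bound).

Answer: Yes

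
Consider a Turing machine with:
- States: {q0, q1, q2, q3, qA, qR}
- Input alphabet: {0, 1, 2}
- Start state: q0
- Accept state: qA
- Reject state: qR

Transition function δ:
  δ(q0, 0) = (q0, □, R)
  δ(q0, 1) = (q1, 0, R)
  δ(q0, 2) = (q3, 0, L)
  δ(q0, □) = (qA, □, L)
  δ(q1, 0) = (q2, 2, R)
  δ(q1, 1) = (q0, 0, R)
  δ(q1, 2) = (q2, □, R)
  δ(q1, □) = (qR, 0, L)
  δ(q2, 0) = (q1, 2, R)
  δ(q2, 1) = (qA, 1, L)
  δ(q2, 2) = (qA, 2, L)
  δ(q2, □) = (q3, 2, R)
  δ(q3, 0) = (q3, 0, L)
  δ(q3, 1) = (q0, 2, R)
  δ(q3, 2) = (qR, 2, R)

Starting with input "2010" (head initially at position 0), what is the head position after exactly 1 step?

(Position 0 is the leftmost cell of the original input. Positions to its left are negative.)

Execution trace (head position shown):
Step 0: [q0]2010  (head at position 0)
Step 1: move left → [q3]□0010  (head at position -1)

After 1 step, the head is at position -1.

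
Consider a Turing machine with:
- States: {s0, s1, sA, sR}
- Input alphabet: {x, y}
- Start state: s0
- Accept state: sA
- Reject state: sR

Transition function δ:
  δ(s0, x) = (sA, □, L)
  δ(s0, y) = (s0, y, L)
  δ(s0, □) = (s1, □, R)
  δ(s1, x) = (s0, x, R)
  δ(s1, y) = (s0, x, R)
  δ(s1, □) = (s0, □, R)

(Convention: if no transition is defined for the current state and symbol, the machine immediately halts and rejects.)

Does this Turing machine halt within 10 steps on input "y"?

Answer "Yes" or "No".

Execution trace:
Initial: [s0]y
Step 1: δ(s0, y) = (s0, y, L) → [s0]□y
Step 2: δ(s0, □) = (s1, □, R) → □[s1]y
Step 3: δ(s1, y) = (s0, x, R) → □x[s0]□
Step 4: δ(s0, □) = (s1, □, R) → □x□[s1]□
Step 5: δ(s1, □) = (s0, □, R) → □x□□[s0]□
Step 6: δ(s0, □) = (s1, □, R) → □x□□□[s1]□
Step 7: δ(s1, □) = (s0, □, R) → □x□□□□[s0]□
Step 8: δ(s0, □) = (s1, □, R) → □x□□□□□[s1]□
Step 9: δ(s1, □) = (s0, □, R) → □x□□□□□□[s0]□
Step 10: δ(s0, □) = (s1, □, R) → □x□□□□□□□[s1]□

The machine has not reached a halting state after 10 steps.
The machine did not halt within the 10-step bound.

Answer: No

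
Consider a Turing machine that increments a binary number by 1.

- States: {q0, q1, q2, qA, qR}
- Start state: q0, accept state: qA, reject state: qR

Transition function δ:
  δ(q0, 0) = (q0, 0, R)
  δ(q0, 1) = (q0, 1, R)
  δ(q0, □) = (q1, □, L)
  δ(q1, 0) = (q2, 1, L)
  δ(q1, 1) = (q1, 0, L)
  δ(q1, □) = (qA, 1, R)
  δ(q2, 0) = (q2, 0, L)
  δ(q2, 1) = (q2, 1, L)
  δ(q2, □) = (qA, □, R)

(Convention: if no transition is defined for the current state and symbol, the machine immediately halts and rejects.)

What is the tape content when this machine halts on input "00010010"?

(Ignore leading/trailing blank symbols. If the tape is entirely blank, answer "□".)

Execution trace:
Initial: [q0]00010010
Step 1: δ(q0, 0) = (q0, 0, R) → 0[q0]0010010
Step 2: δ(q0, 0) = (q0, 0, R) → 00[q0]010010
Step 3: δ(q0, 0) = (q0, 0, R) → 000[q0]10010
Step 4: δ(q0, 1) = (q0, 1, R) → 0001[q0]0010
Step 5: δ(q0, 0) = (q0, 0, R) → 00010[q0]010
Step 6: δ(q0, 0) = (q0, 0, R) → 000100[q0]10
Step 7: δ(q0, 1) = (q0, 1, R) → 0001001[q0]0
Step 8: δ(q0, 0) = (q0, 0, R) → 00010010[q0]□
Step 9: δ(q0, □) = (q1, □, L) → 0001001[q1]0□
Step 10: δ(q1, 0) = (q2, 1, L) → 000100[q2]11□
Step 11: δ(q2, 1) = (q2, 1, L) → 00010[q2]011□
Step 12: δ(q2, 0) = (q2, 0, L) → 0001[q2]0011□
Step 13: δ(q2, 0) = (q2, 0, L) → 000[q2]10011□
Step 14: δ(q2, 1) = (q2, 1, L) → 00[q2]010011□
Step 15: δ(q2, 0) = (q2, 0, L) → 0[q2]0010011□
Step 16: δ(q2, 0) = (q2, 0, L) → [q2]00010011□
Step 17: δ(q2, 0) = (q2, 0, L) → [q2]□00010011□
Step 18: δ(q2, □) = (qA, □, R) → □[qA]00010011□

The machine reaches the accept state qA and halts.

Final tape (ignoring leading/trailing blanks): 00010011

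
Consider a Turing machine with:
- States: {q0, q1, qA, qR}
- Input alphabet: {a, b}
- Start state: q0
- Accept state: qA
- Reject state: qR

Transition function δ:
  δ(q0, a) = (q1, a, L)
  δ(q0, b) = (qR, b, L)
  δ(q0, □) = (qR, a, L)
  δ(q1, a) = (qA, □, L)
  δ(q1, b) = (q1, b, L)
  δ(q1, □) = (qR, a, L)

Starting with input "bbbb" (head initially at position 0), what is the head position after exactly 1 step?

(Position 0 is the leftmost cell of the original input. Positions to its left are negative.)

Execution trace (head position shown):
Step 0: [q0]bbbb  (head at position 0)
Step 1: move left → [qR]□bbbb  (head at position -1)

After 1 step, the head is at position -1.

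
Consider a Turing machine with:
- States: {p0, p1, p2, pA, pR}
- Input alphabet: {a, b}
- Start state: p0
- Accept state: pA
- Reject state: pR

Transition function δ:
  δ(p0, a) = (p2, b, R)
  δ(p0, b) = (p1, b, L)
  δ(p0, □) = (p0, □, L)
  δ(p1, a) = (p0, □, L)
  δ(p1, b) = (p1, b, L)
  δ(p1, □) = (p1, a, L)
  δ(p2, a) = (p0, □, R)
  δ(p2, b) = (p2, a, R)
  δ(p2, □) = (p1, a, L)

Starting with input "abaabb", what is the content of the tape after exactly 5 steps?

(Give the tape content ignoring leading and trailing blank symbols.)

Execution trace:
Initial: [p0]abaabb
Step 1: δ(p0, a) = (p2, b, R) → b[p2]baabb
Step 2: δ(p2, b) = (p2, a, R) → ba[p2]aabb
Step 3: δ(p2, a) = (p0, □, R) → ba□[p0]abb
Step 4: δ(p0, a) = (p2, b, R) → ba□b[p2]bb
Step 5: δ(p2, b) = (p2, a, R) → ba□ba[p2]b

After 5 steps, the tape (ignoring leading/trailing blanks) is: ba□bab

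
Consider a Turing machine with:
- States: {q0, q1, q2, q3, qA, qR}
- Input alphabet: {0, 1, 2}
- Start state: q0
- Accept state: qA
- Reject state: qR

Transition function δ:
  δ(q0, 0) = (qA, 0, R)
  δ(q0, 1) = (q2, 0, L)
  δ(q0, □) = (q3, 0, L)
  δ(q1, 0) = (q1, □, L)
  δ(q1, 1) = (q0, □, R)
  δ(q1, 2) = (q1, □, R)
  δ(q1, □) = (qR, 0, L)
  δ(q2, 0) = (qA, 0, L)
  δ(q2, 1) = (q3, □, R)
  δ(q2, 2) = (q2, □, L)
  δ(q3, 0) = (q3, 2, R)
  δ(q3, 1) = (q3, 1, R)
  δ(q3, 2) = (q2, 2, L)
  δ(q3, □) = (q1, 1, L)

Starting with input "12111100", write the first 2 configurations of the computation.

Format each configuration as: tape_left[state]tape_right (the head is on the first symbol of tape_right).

Transitions applied:
Step 1: δ(q0, 1) = (q2, 0, L)

The first 2 configurations are:
[q0]12111100 ⊢ [q2]□02111100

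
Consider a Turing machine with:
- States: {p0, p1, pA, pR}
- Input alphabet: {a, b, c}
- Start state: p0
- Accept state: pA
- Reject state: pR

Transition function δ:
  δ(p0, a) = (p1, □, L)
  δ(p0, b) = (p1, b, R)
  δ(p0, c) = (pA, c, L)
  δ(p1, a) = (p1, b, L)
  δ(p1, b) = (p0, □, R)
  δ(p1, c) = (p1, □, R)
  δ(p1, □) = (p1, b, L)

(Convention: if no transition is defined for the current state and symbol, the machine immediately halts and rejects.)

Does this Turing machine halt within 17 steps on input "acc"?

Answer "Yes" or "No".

Execution trace:
Initial: [p0]acc
Step 1: δ(p0, a) = (p1, □, L) → [p1]□□cc
Step 2: δ(p1, □) = (p1, b, L) → [p1]□b□cc
Step 3: δ(p1, □) = (p1, b, L) → [p1]□bb□cc
Step 4: δ(p1, □) = (p1, b, L) → [p1]□bbb□cc
Step 5: δ(p1, □) = (p1, b, L) → [p1]□bbbb□cc
Step 6: δ(p1, □) = (p1, b, L) → [p1]□bbbbb□cc
Step 7: δ(p1, □) = (p1, b, L) → [p1]□bbbbbb□cc
Step 8: δ(p1, □) = (p1, b, L) → [p1]□bbbbbbb□cc
Step 9: δ(p1, □) = (p1, b, L) → [p1]□bbbbbbbb□cc
Step 10: δ(p1, □) = (p1, b, L) → [p1]□bbbbbbbbb□cc
Step 11: δ(p1, □) = (p1, b, L) → [p1]□bbbbbbbbbb□cc
Step 12: δ(p1, □) = (p1, b, L) → [p1]□bbbbbbbbbbb□cc
Step 13: δ(p1, □) = (p1, b, L) → [p1]□bbbbbbbbbbbb□cc
Step 14: δ(p1, □) = (p1, b, L) → [p1]□bbbbbbbbbbbbb□cc
Step 15: δ(p1, □) = (p1, b, L) → [p1]□bbbbbbbbbbbbbb□cc
Step 16: δ(p1, □) = (p1, b, L) → [p1]□bbbbbbbbbbbbbbb□cc
Step 17: δ(p1, □) = (p1, b, L) → [p1]□bbbbbbbbbbbbbbbb□cc

The machine has not reached a halting state after 17 steps.
The machine did not halt within the 17-step bound.

Answer: No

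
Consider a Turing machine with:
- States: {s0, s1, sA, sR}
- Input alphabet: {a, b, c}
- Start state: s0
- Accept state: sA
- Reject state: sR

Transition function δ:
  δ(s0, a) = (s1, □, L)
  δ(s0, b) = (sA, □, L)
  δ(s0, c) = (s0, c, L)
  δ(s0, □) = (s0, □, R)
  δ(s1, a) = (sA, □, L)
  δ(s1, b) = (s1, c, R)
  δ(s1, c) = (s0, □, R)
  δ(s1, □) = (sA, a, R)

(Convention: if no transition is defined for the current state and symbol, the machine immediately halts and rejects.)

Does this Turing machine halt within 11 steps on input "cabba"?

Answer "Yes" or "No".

Execution trace:
Initial: [s0]cabba
Step 1: δ(s0, c) = (s0, c, L) → [s0]□cabba
Step 2: δ(s0, □) = (s0, □, R) → □[s0]cabba
Step 3: δ(s0, c) = (s0, c, L) → [s0]□cabba
Step 4: δ(s0, □) = (s0, □, R) → □[s0]cabba
Step 5: δ(s0, c) = (s0, c, L) → [s0]□cabba
Step 6: δ(s0, □) = (s0, □, R) → □[s0]cabba
Step 7: δ(s0, c) = (s0, c, L) → [s0]□cabba
Step 8: δ(s0, □) = (s0, □, R) → □[s0]cabba
Step 9: δ(s0, c) = (s0, c, L) → [s0]□cabba
Step 10: δ(s0, □) = (s0, □, R) → □[s0]cabba
Step 11: δ(s0, c) = (s0, c, L) → [s0]□cabba

The machine has not reached a halting state after 11 steps.
The machine did not halt within the 11-step bound.

Answer: No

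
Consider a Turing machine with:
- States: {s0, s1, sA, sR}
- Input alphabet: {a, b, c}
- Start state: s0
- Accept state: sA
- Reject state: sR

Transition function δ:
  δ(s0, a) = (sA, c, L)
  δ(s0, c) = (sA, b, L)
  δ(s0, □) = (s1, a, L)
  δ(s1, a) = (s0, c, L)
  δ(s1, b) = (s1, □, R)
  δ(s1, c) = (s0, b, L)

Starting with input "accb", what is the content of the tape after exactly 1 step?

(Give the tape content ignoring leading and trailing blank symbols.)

Execution trace:
Initial: [s0]accb
Step 1: δ(s0, a) = (sA, c, L) → [sA]□cccb

The machine reaches the accept state sA and halts.

After 1 step, the tape (ignoring leading/trailing blanks) is: cccb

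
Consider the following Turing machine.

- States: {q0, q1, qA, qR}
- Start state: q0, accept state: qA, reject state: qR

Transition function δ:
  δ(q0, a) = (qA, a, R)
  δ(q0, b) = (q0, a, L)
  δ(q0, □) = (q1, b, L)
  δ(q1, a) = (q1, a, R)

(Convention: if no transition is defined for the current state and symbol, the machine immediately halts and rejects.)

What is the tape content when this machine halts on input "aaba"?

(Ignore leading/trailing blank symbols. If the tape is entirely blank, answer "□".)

Execution trace:
Initial: [q0]aaba
Step 1: δ(q0, a) = (qA, a, R) → a[qA]aba

The machine reaches the accept state qA and halts.

Final tape (ignoring leading/trailing blanks): aaba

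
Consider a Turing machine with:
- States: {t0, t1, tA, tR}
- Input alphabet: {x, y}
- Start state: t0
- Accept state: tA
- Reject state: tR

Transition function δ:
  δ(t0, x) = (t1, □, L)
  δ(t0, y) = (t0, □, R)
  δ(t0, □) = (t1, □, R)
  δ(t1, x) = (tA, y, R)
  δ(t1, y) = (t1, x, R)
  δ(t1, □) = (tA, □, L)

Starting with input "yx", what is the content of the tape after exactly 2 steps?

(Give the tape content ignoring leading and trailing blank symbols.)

Execution trace:
Initial: [t0]yx
Step 1: δ(t0, y) = (t0, □, R) → □[t0]x
Step 2: δ(t0, x) = (t1, □, L) → [t1]□□

After 2 steps, the tape (ignoring leading/trailing blanks) is: □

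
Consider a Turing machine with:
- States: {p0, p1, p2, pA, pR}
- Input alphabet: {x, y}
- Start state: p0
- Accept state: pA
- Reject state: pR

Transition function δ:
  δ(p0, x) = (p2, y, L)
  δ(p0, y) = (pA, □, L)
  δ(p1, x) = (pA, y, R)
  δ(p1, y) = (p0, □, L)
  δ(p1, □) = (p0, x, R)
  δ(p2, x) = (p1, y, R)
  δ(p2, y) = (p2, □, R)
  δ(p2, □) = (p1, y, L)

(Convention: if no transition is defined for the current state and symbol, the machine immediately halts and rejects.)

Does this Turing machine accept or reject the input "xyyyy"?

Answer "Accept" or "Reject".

Execution trace:
Initial: [p0]xyyyy
Step 1: δ(p0, x) = (p2, y, L) → [p2]□yyyyy
Step 2: δ(p2, □) = (p1, y, L) → [p1]□yyyyyy
Step 3: δ(p1, □) = (p0, x, R) → x[p0]yyyyyy
Step 4: δ(p0, y) = (pA, □, L) → [pA]x□yyyyy

The machine reaches the accept state pA and halts.

Answer: Accept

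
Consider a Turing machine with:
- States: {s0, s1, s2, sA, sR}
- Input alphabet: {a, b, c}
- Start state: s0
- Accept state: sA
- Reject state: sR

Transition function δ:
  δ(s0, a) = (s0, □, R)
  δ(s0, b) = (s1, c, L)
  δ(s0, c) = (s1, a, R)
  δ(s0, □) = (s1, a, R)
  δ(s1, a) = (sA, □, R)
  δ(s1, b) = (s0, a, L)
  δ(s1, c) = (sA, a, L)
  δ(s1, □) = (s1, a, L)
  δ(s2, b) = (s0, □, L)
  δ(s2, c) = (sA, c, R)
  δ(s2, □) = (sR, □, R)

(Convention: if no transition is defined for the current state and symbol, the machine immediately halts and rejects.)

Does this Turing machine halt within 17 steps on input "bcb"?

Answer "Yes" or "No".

Execution trace:
Initial: [s0]bcb
Step 1: δ(s0, b) = (s1, c, L) → [s1]□ccb
Step 2: δ(s1, □) = (s1, a, L) → [s1]□accb
Step 3: δ(s1, □) = (s1, a, L) → [s1]□aaccb
Step 4: δ(s1, □) = (s1, a, L) → [s1]□aaaccb
Step 5: δ(s1, □) = (s1, a, L) → [s1]□aaaaccb
Step 6: δ(s1, □) = (s1, a, L) → [s1]□aaaaaccb
Step 7: δ(s1, □) = (s1, a, L) → [s1]□aaaaaaccb
Step 8: δ(s1, □) = (s1, a, L) → [s1]□aaaaaaaccb
Step 9: δ(s1, □) = (s1, a, L) → [s1]□aaaaaaaaccb
Step 10: δ(s1, □) = (s1, a, L) → [s1]□aaaaaaaaaccb
Step 11: δ(s1, □) = (s1, a, L) → [s1]□aaaaaaaaaaccb
Step 12: δ(s1, □) = (s1, a, L) → [s1]□aaaaaaaaaaaccb
Step 13: δ(s1, □) = (s1, a, L) → [s1]□aaaaaaaaaaaaccb
Step 14: δ(s1, □) = (s1, a, L) → [s1]□aaaaaaaaaaaaaccb
Step 15: δ(s1, □) = (s1, a, L) → [s1]□aaaaaaaaaaaaaaccb
Step 16: δ(s1, □) = (s1, a, L) → [s1]□aaaaaaaaaaaaaaaccb
Step 17: δ(s1, □) = (s1, a, L) → [s1]□aaaaaaaaaaaaaaaaccb

The machine has not reached a halting state after 17 steps.
The machine did not halt within the 17-step bound.

Answer: No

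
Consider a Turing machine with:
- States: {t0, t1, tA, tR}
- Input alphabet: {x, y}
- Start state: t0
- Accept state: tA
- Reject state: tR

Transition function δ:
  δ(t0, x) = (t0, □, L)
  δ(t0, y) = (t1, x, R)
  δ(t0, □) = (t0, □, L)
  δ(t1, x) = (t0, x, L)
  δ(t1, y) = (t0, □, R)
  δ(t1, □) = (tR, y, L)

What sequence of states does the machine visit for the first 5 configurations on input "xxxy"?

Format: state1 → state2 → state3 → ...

Execution trace:
Initial: [t0]xxxy
Step 1: δ(t0, x) = (t0, □, L) → [t0]□□xxy
Step 2: δ(t0, □) = (t0, □, L) → [t0]□□□xxy
Step 3: δ(t0, □) = (t0, □, L) → [t0]□□□□xxy
Step 4: δ(t0, □) = (t0, □, L) → [t0]□□□□□xxy

State sequence: t0 → t0 → t0 → t0 → t0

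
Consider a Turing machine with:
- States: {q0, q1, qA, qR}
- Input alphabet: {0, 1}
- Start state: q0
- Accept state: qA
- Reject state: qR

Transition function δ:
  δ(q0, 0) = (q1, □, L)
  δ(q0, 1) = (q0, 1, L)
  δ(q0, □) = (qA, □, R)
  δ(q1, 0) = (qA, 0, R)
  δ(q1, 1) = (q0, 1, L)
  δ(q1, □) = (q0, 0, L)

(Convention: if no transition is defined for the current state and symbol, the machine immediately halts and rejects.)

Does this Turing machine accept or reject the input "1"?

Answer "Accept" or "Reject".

Execution trace:
Initial: [q0]1
Step 1: δ(q0, 1) = (q0, 1, L) → [q0]□1
Step 2: δ(q0, □) = (qA, □, R) → □[qA]1

The machine reaches the accept state qA and halts.

Answer: Accept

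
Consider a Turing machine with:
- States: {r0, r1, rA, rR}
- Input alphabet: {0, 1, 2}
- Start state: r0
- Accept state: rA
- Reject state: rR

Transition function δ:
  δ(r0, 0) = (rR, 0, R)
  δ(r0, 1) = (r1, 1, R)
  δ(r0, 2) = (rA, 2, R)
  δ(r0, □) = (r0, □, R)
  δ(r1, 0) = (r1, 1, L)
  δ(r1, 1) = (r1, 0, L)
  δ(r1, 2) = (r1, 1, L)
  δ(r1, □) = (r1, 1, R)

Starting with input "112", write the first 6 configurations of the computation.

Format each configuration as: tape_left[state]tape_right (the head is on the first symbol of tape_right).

Transitions applied:
Step 1: δ(r0, 1) = (r1, 1, R)
Step 2: δ(r1, 1) = (r1, 0, L)
Step 3: δ(r1, 1) = (r1, 0, L)
Step 4: δ(r1, □) = (r1, 1, R)
Step 5: δ(r1, 0) = (r1, 1, L)

The first 6 configurations are:
[r0]112 ⊢ 1[r1]12 ⊢ [r1]102 ⊢ [r1]□002 ⊢ 1[r1]002 ⊢ [r1]1102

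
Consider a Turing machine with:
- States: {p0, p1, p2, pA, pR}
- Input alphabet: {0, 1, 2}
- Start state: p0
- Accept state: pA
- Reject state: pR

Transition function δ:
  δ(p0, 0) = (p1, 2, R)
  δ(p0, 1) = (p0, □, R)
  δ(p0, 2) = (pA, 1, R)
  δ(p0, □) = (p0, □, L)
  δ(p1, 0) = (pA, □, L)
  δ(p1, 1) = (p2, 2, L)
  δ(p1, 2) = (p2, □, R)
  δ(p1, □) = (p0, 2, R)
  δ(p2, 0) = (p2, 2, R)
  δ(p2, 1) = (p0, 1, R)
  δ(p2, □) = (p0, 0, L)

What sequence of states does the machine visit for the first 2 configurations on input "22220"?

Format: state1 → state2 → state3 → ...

Execution trace:
Initial: [p0]22220
Step 1: δ(p0, 2) = (pA, 1, R) → 1[pA]2220

The machine reaches the accept state pA and halts.

State sequence: p0 → pA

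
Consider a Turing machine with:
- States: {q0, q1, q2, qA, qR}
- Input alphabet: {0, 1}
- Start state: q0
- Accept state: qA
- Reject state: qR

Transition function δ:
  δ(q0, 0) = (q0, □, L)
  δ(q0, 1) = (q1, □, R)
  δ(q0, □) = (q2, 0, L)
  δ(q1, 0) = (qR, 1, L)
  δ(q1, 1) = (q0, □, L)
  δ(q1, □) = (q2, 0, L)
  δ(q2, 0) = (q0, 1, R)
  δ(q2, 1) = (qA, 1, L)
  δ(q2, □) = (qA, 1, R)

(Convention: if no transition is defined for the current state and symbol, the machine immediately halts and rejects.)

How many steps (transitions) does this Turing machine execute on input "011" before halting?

Execution trace:
Initial: [q0]011
Step 1: δ(q0, 0) = (q0, □, L) → [q0]□□11
Step 2: δ(q0, □) = (q2, 0, L) → [q2]□0□11
Step 3: δ(q2, □) = (qA, 1, R) → 1[qA]0□11

The machine reaches the accept state qA and halts.

The machine executed 3 steps before halting.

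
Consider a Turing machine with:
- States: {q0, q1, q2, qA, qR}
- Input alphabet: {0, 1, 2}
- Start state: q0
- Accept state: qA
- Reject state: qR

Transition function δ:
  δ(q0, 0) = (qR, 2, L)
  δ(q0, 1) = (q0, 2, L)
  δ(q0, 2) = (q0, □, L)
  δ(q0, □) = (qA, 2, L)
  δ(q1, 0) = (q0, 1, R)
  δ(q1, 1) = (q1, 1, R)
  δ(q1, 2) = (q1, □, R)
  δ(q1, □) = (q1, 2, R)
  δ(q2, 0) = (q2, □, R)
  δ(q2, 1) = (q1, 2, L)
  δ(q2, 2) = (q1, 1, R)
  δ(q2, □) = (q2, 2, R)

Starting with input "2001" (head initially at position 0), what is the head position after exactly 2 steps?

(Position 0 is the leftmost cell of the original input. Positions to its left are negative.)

Execution trace (head position shown):
Step 0: [q0]2001  (head at position 0)
Step 1: move left → [q0]□□001  (head at position -1)
Step 2: move left → [qA]□2□001  (head at position -2)

After 2 steps, the head is at position -2.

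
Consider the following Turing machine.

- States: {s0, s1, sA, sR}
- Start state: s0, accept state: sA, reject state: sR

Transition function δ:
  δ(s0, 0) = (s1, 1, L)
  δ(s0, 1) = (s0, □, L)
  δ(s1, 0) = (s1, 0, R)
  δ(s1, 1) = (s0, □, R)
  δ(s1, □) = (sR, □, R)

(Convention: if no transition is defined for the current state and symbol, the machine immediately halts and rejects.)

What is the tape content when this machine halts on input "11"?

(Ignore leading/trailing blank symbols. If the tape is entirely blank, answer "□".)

Execution trace:
Initial: [s0]11
Step 1: δ(s0, 1) = (s0, □, L) → [s0]□□1

No transition is defined for δ(s0, □). By convention the machine halts and rejects.

Final tape (ignoring leading/trailing blanks): 1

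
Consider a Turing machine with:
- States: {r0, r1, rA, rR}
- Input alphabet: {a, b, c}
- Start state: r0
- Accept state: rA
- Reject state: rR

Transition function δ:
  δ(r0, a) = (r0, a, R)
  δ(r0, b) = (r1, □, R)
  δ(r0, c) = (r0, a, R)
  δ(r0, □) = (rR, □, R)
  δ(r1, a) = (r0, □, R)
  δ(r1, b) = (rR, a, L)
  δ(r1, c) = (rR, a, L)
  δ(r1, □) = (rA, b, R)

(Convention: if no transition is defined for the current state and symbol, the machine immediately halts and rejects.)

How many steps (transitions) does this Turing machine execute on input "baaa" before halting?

Execution trace:
Initial: [r0]baaa
Step 1: δ(r0, b) = (r1, □, R) → □[r1]aaa
Step 2: δ(r1, a) = (r0, □, R) → □□[r0]aa
Step 3: δ(r0, a) = (r0, a, R) → □□a[r0]a
Step 4: δ(r0, a) = (r0, a, R) → □□aa[r0]□
Step 5: δ(r0, □) = (rR, □, R) → □□aa□[rR]□

The machine reaches the reject state rR and halts.

The machine executed 5 steps before halting.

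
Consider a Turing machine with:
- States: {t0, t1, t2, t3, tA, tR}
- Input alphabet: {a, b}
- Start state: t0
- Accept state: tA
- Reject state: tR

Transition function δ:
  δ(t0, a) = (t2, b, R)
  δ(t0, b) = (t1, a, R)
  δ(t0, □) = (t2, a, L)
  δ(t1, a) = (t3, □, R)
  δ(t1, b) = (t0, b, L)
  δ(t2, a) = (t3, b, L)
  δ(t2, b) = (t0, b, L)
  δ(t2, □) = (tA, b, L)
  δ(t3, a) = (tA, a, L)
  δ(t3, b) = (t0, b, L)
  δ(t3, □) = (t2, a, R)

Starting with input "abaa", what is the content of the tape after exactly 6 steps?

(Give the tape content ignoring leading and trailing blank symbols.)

Execution trace:
Initial: [t0]abaa
Step 1: δ(t0, a) = (t2, b, R) → b[t2]baa
Step 2: δ(t2, b) = (t0, b, L) → [t0]bbaa
Step 3: δ(t0, b) = (t1, a, R) → a[t1]baa
Step 4: δ(t1, b) = (t0, b, L) → [t0]abaa
Step 5: δ(t0, a) = (t2, b, R) → b[t2]baa
Step 6: δ(t2, b) = (t0, b, L) → [t0]bbaa

After 6 steps, the tape (ignoring leading/trailing blanks) is: bbaa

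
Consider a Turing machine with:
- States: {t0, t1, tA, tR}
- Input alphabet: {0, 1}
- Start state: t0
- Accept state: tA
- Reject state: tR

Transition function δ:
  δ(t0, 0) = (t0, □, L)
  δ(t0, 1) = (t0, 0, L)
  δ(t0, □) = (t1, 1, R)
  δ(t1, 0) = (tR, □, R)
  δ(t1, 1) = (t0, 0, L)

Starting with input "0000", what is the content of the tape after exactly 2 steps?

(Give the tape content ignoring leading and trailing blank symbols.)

Execution trace:
Initial: [t0]0000
Step 1: δ(t0, 0) = (t0, □, L) → [t0]□□000
Step 2: δ(t0, □) = (t1, 1, R) → 1[t1]□000

No transition is defined for δ(t1, □). By convention the machine halts and rejects.

After 2 steps, the tape (ignoring leading/trailing blanks) is: 1□000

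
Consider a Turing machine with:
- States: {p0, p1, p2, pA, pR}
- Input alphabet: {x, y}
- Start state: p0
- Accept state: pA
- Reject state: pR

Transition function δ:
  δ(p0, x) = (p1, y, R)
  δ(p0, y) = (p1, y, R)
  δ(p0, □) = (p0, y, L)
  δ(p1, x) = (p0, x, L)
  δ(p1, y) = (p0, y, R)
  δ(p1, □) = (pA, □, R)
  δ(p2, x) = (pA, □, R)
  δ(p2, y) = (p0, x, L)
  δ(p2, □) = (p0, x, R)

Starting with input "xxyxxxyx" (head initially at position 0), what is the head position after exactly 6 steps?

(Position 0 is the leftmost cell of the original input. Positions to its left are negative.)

Execution trace (head position shown):
Step 0: [p0]xxyxxxyx  (head at position 0)
Step 1: move right → y[p1]xyxxxyx  (head at position 1)
Step 2: move left → [p0]yxyxxxyx  (head at position 0)
Step 3: move right → y[p1]xyxxxyx  (head at position 1)
Step 4: move left → [p0]yxyxxxyx  (head at position 0)
Step 5: move right → y[p1]xyxxxyx  (head at position 1)
Step 6: move left → [p0]yxyxxxyx  (head at position 0)

After 6 steps, the head is at position 0.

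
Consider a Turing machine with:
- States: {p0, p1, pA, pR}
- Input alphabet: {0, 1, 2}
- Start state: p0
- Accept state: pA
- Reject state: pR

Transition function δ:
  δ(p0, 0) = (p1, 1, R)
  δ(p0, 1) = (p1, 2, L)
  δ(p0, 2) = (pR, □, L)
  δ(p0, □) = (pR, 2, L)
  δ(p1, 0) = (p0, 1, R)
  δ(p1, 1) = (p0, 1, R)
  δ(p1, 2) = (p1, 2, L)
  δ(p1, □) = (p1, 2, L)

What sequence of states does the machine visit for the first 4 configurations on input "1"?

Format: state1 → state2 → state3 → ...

Execution trace:
Initial: [p0]1
Step 1: δ(p0, 1) = (p1, 2, L) → [p1]□2
Step 2: δ(p1, □) = (p1, 2, L) → [p1]□22
Step 3: δ(p1, □) = (p1, 2, L) → [p1]□222

State sequence: p0 → p1 → p1 → p1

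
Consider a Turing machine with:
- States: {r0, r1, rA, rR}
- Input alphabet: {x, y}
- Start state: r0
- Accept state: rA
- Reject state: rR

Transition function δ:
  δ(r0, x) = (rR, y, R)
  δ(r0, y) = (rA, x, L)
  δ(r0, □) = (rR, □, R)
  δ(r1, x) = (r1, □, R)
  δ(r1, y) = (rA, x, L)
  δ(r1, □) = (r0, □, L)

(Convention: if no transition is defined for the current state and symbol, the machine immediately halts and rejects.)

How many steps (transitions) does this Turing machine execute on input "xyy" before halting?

Execution trace:
Initial: [r0]xyy
Step 1: δ(r0, x) = (rR, y, R) → y[rR]yy

The machine reaches the reject state rR and halts.

The machine executed 1 step before halting.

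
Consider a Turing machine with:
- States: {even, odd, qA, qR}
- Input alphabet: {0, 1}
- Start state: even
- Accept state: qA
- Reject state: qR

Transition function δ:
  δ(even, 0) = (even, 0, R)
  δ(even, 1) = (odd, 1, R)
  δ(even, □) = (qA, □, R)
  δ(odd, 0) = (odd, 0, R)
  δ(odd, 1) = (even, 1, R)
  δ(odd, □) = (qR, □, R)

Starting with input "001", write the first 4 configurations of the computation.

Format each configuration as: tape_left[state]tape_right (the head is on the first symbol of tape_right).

Transitions applied:
Step 1: δ(even, 0) = (even, 0, R)
Step 2: δ(even, 0) = (even, 0, R)
Step 3: δ(even, 1) = (odd, 1, R)

The first 4 configurations are:
[even]001 ⊢ 0[even]01 ⊢ 00[even]1 ⊢ 001[odd]□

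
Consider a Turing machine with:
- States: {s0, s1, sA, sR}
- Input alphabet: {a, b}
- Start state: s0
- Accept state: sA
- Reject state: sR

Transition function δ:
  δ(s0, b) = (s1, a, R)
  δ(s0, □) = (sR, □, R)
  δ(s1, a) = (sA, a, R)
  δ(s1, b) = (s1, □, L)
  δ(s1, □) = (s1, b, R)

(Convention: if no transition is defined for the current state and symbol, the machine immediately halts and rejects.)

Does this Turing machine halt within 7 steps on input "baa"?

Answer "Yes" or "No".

Execution trace:
Initial: [s0]baa
Step 1: δ(s0, b) = (s1, a, R) → a[s1]aa
Step 2: δ(s1, a) = (sA, a, R) → aa[sA]a

The machine reaches the accept state sA and halts.
The machine halted after 2 steps (within the 7-step bound).

Answer: Yes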